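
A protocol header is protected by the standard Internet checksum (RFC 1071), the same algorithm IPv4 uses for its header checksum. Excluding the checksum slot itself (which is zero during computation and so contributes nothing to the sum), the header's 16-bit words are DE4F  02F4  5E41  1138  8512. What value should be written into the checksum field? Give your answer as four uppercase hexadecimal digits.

2A30

One's-complement addition (fold any carry out of bit 15 back into bit 0):
  0xDE4F + 0x02F4 = 0x0E143
  0xE143 + 0x5E41 = 0x13F84 → wrap carry → 0x3F85
  0x3F85 + 0x1138 = 0x050BD
  0x50BD + 0x8512 = 0x0D5CF
One's-complement sum = 0xD5CF.
Checksum = ~0xD5CF & 0xFFFF = 0x2A30.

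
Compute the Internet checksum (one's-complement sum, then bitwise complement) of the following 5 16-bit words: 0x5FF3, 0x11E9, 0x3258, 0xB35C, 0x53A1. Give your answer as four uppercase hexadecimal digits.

54CD

One's-complement addition (fold any carry out of bit 15 back into bit 0):
  0x5FF3 + 0x11E9 = 0x071DC
  0x71DC + 0x3258 = 0x0A434
  0xA434 + 0xB35C = 0x15790 → wrap carry → 0x5791
  0x5791 + 0x53A1 = 0x0AB32
One's-complement sum = 0xAB32.
Checksum = ~0xAB32 & 0xFFFF = 0x54CD.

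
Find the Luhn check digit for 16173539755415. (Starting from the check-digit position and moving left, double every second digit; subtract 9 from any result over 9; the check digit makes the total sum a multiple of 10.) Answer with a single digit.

Partial digits right→left: 5 1 4 5 5 7 9 3 5 3 7 1 6 1
Double every second digit counting from the check-digit position (so the 1st, 3rd, 5th, ... of the partial from the right).
  doubled (with −9 where >9): 1 8 1 9 1 5 3 → sum 28
  kept as-is: 1 5 7 3 3 1 1 → sum 21
Total = 28 + 21 = 49.
Check digit = (10 − (49 mod 10)) mod 10 = 1.

1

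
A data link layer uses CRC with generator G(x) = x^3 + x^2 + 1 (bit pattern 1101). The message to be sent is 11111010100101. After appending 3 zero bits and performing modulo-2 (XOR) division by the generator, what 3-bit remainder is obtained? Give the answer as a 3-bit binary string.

011

Append 3 zeros: 11111010100101000. Divide by 1101 (XOR where the leading bit is 1):
  pos 0: 1111 XOR 1101 = 0010
  pos 2: 1010 XOR 1101 = 0111
  pos 3: 1111 XOR 1101 = 0010
  pos 5: 1001 XOR 1101 = 0100
  pos 6: 1000 XOR 1101 = 0101
  pos 7: 1010 XOR 1101 = 0111
  pos 8: 1111 XOR 1101 = 0010
  pos 10: 1001 XOR 1101 = 0100
  pos 11: 1000 XOR 1101 = 0101
  pos 12: 1010 XOR 1101 = 0111
  pos 13: 1110 XOR 1101 = 0011
Remainder (last 3 bits) = 011. This is the CRC / FCS.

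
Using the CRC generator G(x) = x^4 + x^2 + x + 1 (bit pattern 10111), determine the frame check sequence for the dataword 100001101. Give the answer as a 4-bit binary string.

Append 4 zeros: 1000011010000. Divide by 10111 (XOR where the leading bit is 1):
  pos 0: 10000 XOR 10111 = 00111
  pos 2: 11111 XOR 10111 = 01000
  pos 3: 10000 XOR 10111 = 00111
  pos 5: 11110 XOR 10111 = 01001
  pos 6: 10010 XOR 10111 = 00101
  pos 8: 10100 XOR 10111 = 00011
Remainder (last 4 bits) = 0011. This is the CRC / FCS.

0011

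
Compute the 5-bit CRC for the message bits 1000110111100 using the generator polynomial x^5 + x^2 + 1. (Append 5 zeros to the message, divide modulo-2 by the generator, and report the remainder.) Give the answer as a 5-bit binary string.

10011

Append 5 zeros: 100011011110000000. Divide by 100101 (XOR where the leading bit is 1):
  pos 0: 100011 XOR 100101 = 000110
  pos 3: 110011 XOR 100101 = 010110
  pos 4: 101101 XOR 100101 = 001000
  pos 6: 100010 XOR 100101 = 000111
  pos 9: 111000 XOR 100101 = 011101
  pos 10: 111010 XOR 100101 = 011111
  pos 11: 111110 XOR 100101 = 011011
  pos 12: 110110 XOR 100101 = 010011
Remainder (last 5 bits) = 10011. This is the CRC / FCS.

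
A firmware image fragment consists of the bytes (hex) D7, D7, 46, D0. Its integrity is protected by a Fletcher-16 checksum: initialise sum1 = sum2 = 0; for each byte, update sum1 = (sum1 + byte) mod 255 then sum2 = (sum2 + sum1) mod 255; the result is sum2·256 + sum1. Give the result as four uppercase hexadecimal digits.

Running sums (mod 255):
  after byte 0 (D7): sum1=215, sum2=215
  after byte 1 (D7): sum1=175, sum2=135
  after byte 2 (46): sum1=245, sum2=125
  after byte 3 (D0): sum1=198, sum2=68
Checksum = sum2·256 + sum1 = 68·256 + 198 = 17606 = 0x44C6.

44C6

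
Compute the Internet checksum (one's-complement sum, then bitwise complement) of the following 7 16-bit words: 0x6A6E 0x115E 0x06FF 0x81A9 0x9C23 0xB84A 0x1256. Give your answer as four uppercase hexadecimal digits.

One's-complement addition (fold any carry out of bit 15 back into bit 0):
  0x6A6E + 0x115E = 0x07BCC
  0x7BCC + 0x06FF = 0x082CB
  0x82CB + 0x81A9 = 0x10474 → wrap carry → 0x0475
  0x0475 + 0x9C23 = 0x0A098
  0xA098 + 0xB84A = 0x158E2 → wrap carry → 0x58E3
  0x58E3 + 0x1256 = 0x06B39
One's-complement sum = 0x6B39.
Checksum = ~0x6B39 & 0xFFFF = 0x94C6.

94C6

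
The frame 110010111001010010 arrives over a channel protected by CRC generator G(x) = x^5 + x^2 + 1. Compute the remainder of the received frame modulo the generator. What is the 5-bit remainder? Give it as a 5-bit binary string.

Modulo-2 division of 110010111001010010 by 100101:
  pos 0: 110010 XOR 100101 = 010111
  pos 1: 101111 XOR 100101 = 001010
  pos 3: 101011 XOR 100101 = 001110
  pos 5: 111000 XOR 100101 = 011101
  pos 6: 111011 XOR 100101 = 011110
  pos 7: 111100 XOR 100101 = 011001
  pos 8: 110011 XOR 100101 = 010110
  pos 9: 101100 XOR 100101 = 001001
  pos 11: 100101 XOR 100101 = 000000
Remainder = 00000 (zero — the frame passes the CRC check).

00000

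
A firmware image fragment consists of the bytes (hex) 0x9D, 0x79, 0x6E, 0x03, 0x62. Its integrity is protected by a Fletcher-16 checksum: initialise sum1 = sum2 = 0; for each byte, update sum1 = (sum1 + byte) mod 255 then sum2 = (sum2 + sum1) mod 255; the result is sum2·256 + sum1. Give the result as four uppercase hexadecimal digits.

Running sums (mod 255):
  after byte 0 (0x9D): sum1=157, sum2=157
  after byte 1 (0x79): sum1=23, sum2=180
  after byte 2 (0x6E): sum1=133, sum2=58
  after byte 3 (0x03): sum1=136, sum2=194
  after byte 4 (0x62): sum1=234, sum2=173
Checksum = sum2·256 + sum1 = 173·256 + 234 = 44522 = 0xADEA.

ADEA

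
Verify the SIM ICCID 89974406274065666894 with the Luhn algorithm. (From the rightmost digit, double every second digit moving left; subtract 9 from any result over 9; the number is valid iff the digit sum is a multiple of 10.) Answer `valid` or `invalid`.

valid

From the right, keep odd positions and double even positions (subtract 9 from any doubled value over 9):
  doubled (positions 2,4,...): 9 3 3 3 8 4 0 8 9 7 → sum 54
  kept (positions 1,3,...): 4 8 6 5 0 7 6 4 7 9 → sum 56
Total = 110.
110 mod 10 = 0, so the number is valid.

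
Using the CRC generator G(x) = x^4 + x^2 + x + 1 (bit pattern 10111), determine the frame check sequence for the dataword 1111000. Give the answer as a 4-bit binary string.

Append 4 zeros: 11110000000. Divide by 10111 (XOR where the leading bit is 1):
  pos 0: 11110 XOR 10111 = 01001
  pos 1: 10010 XOR 10111 = 00101
  pos 3: 10100 XOR 10111 = 00011
  pos 6: 11000 XOR 10111 = 01111
Remainder (last 4 bits) = 1111. This is the CRC / FCS.

1111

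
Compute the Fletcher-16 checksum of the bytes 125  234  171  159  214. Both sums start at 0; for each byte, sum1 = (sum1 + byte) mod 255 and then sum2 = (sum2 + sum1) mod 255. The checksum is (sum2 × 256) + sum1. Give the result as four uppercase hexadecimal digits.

388A

Running sums (mod 255):
  after byte 0 (125): sum1=125, sum2=125
  after byte 1 (234): sum1=104, sum2=229
  after byte 2 (171): sum1=20, sum2=249
  after byte 3 (159): sum1=179, sum2=173
  after byte 4 (214): sum1=138, sum2=56
Checksum = sum2·256 + sum1 = 56·256 + 138 = 14474 = 0x388A.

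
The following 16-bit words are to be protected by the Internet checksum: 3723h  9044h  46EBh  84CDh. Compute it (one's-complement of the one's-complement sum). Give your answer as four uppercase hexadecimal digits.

6CDF

One's-complement addition (fold any carry out of bit 15 back into bit 0):
  0x3723 + 0x9044 = 0x0C767
  0xC767 + 0x46EB = 0x10E52 → wrap carry → 0x0E53
  0x0E53 + 0x84CD = 0x09320
One's-complement sum = 0x9320.
Checksum = ~0x9320 & 0xFFFF = 0x6CDF.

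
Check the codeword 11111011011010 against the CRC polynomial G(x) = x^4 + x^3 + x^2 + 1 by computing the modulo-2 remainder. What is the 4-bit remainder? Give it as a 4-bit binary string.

0000

Modulo-2 division of 11111011011010 by 11101:
  pos 0: 11111 XOR 11101 = 00010
  pos 3: 10011 XOR 11101 = 01110
  pos 4: 11100 XOR 11101 = 00001
  pos 8: 11101 XOR 11101 = 00000
Remainder = 0000 (zero — the frame passes the CRC check).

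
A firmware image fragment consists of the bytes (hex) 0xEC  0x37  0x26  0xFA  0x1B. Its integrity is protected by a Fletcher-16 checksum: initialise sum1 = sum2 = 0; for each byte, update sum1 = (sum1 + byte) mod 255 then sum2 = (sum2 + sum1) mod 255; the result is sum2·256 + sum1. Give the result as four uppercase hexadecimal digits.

0160

Running sums (mod 255):
  after byte 0 (0xEC): sum1=236, sum2=236
  after byte 1 (0x37): sum1=36, sum2=17
  after byte 2 (0x26): sum1=74, sum2=91
  after byte 3 (0xFA): sum1=69, sum2=160
  after byte 4 (0x1B): sum1=96, sum2=1
Checksum = sum2·256 + sum1 = 1·256 + 96 = 352 = 0x0160.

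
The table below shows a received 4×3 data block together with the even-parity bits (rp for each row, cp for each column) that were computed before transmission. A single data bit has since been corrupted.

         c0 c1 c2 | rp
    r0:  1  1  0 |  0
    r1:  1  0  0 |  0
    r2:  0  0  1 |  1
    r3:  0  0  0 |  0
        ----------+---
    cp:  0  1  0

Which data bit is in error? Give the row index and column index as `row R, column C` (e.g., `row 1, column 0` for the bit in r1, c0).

Recompute each row's even parity and compare to rp:
  r0: data parity 0, sent rp 0 → ok
  r1: data parity 1, sent rp 0 → mismatch
  r2: data parity 1, sent rp 1 → ok
  r3: data parity 0, sent rp 0 → ok
Recompute each column's even parity and compare to cp:
  c0: data parity 0, sent cp 0 → ok
  c1: data parity 1, sent cp 1 → ok
  c2: data parity 1, sent cp 0 → mismatch
Exactly one row (r1) and one column (c2) fail → the flipped bit is at their intersection.

row 1, column 2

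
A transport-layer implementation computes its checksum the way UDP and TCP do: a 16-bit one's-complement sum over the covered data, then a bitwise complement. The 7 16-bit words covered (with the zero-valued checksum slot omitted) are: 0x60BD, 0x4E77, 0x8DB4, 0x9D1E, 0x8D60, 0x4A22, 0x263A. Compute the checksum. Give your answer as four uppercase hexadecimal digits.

One's-complement addition (fold any carry out of bit 15 back into bit 0):
  0x60BD + 0x4E77 = 0x0AF34
  0xAF34 + 0x8DB4 = 0x13CE8 → wrap carry → 0x3CE9
  0x3CE9 + 0x9D1E = 0x0DA07
  0xDA07 + 0x8D60 = 0x16767 → wrap carry → 0x6768
  0x6768 + 0x4A22 = 0x0B18A
  0xB18A + 0x263A = 0x0D7C4
One's-complement sum = 0xD7C4.
Checksum = ~0xD7C4 & 0xFFFF = 0x283B.

283B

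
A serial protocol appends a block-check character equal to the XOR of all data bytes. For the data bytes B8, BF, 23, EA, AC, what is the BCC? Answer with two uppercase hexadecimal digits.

62

XOR the bytes together:
  start with 0xB8
  0xB8 ⊕ 0xBF = 0x07
  0x07 ⊕ 0x23 = 0x24
  0x24 ⊕ 0xEA = 0xCE
  0xCE ⊕ 0xAC = 0x62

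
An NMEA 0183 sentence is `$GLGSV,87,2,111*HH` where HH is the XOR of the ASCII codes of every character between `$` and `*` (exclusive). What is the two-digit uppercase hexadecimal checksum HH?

69

XOR the ASCII codes of the payload characters:
  'G' = 0x47 → acc = 0x47
  'L' = 0x4C → acc = 0x0B
  'G' = 0x47 → acc = 0x4C
  'S' = 0x53 → acc = 0x1F
  'V' = 0x56 → acc = 0x49
  ',' = 0x2C → acc = 0x65
  '8' = 0x38 → acc = 0x5D
  '7' = 0x37 → acc = 0x6A
  ',' = 0x2C → acc = 0x46
  '2' = 0x32 → acc = 0x74
  ',' = 0x2C → acc = 0x58
  '1' = 0x31 → acc = 0x69
  '1' = 0x31 → acc = 0x58
  '1' = 0x31 → acc = 0x69
Checksum = 0x69.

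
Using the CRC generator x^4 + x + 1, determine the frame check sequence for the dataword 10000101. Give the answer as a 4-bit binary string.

Append 4 zeros: 100001010000. Divide by 10011 (XOR where the leading bit is 1):
  pos 0: 10000 XOR 10011 = 00011
  pos 3: 11101 XOR 10011 = 01110
  pos 4: 11100 XOR 10011 = 01111
  pos 5: 11110 XOR 10011 = 01101
  pos 6: 11010 XOR 10011 = 01001
  pos 7: 10010 XOR 10011 = 00001
Remainder (last 4 bits) = 0001. This is the CRC / FCS.

0001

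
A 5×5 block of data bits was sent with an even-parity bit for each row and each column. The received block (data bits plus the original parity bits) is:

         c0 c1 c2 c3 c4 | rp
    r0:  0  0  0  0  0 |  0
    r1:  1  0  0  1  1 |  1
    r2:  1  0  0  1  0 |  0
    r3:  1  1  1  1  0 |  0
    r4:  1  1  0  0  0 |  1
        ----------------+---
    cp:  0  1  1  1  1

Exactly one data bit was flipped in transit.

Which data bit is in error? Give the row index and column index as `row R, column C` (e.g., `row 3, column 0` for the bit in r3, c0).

row 4, column 1

Recompute each row's even parity and compare to rp:
  r0: data parity 0, sent rp 0 → ok
  r1: data parity 1, sent rp 1 → ok
  r2: data parity 0, sent rp 0 → ok
  r3: data parity 0, sent rp 0 → ok
  r4: data parity 0, sent rp 1 → mismatch
Recompute each column's even parity and compare to cp:
  c0: data parity 0, sent cp 0 → ok
  c1: data parity 0, sent cp 1 → mismatch
  c2: data parity 1, sent cp 1 → ok
  c3: data parity 1, sent cp 1 → ok
  c4: data parity 1, sent cp 1 → ok
Exactly one row (r4) and one column (c1) fail → the flipped bit is at their intersection.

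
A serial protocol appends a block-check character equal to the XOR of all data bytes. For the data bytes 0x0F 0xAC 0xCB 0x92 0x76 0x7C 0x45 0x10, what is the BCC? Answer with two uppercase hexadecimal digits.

A5

XOR the bytes together:
  start with 0x0F
  0x0F ⊕ 0xAC = 0xA3
  0xA3 ⊕ 0xCB = 0x68
  0x68 ⊕ 0x92 = 0xFA
  0xFA ⊕ 0x76 = 0x8C
  0x8C ⊕ 0x7C = 0xF0
  0xF0 ⊕ 0x45 = 0xB5
  0xB5 ⊕ 0x10 = 0xA5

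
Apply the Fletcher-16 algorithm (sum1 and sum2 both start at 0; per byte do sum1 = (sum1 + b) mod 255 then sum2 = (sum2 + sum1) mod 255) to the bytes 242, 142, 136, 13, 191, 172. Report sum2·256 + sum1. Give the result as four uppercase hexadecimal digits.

Running sums (mod 255):
  after byte 0 (242): sum1=242, sum2=242
  after byte 1 (142): sum1=129, sum2=116
  after byte 2 (136): sum1=10, sum2=126
  after byte 3 (13): sum1=23, sum2=149
  after byte 4 (191): sum1=214, sum2=108
  after byte 5 (172): sum1=131, sum2=239
Checksum = sum2·256 + sum1 = 239·256 + 131 = 61315 = 0xEF83.

EF83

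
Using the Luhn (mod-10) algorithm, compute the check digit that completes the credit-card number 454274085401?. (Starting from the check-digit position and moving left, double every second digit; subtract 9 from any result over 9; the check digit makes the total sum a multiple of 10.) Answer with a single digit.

Partial digits right→left: 1 0 4 5 8 0 4 7 2 4 5 4
Double every second digit counting from the check-digit position (so the 1st, 3rd, 5th, ... of the partial from the right).
  doubled (with −9 where >9): 2 8 7 8 4 1 → sum 30
  kept as-is: 0 5 0 7 4 4 → sum 20
Total = 30 + 20 = 50.
Check digit = (10 − (50 mod 10)) mod 10 = 0.

0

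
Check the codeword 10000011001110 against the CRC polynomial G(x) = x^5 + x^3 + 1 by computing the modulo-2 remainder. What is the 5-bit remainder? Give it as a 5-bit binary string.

00100

Modulo-2 division of 10000011001110 by 101001:
  pos 0: 100000 XOR 101001 = 001001
  pos 2: 100111 XOR 101001 = 001110
  pos 4: 111000 XOR 101001 = 010001
  pos 5: 100011 XOR 101001 = 001010
  pos 7: 101011 XOR 101001 = 000010
Remainder = 00100 (nonzero — an error is detected).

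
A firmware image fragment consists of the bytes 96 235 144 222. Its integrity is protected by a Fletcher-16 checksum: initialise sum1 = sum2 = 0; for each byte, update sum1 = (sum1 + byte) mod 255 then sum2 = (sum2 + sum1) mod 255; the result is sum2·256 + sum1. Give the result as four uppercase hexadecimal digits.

Running sums (mod 255):
  after byte 0 (96): sum1=96, sum2=96
  after byte 1 (235): sum1=76, sum2=172
  after byte 2 (144): sum1=220, sum2=137
  after byte 3 (222): sum1=187, sum2=69
Checksum = sum2·256 + sum1 = 69·256 + 187 = 17851 = 0x45BB.

45BB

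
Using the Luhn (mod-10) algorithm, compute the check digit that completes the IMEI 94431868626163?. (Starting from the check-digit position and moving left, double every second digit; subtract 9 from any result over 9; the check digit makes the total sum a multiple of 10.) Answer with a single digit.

2

Partial digits right→left: 3 6 1 6 2 6 8 6 8 1 3 4 4 9
Double every second digit counting from the check-digit position (so the 1st, 3rd, 5th, ... of the partial from the right).
  doubled (with −9 where >9): 6 2 4 7 7 6 8 → sum 40
  kept as-is: 6 6 6 6 1 4 9 → sum 38
Total = 40 + 38 = 78.
Check digit = (10 − (78 mod 10)) mod 10 = 2.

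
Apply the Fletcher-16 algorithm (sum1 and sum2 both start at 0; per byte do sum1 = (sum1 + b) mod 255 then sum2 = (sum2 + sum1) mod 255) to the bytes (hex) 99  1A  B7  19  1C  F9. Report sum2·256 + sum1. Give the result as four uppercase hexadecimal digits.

Running sums (mod 255):
  after byte 0 (99): sum1=153, sum2=153
  after byte 1 (1A): sum1=179, sum2=77
  after byte 2 (B7): sum1=107, sum2=184
  after byte 3 (19): sum1=132, sum2=61
  after byte 4 (1C): sum1=160, sum2=221
  after byte 5 (F9): sum1=154, sum2=120
Checksum = sum2·256 + sum1 = 120·256 + 154 = 30874 = 0x789A.

789A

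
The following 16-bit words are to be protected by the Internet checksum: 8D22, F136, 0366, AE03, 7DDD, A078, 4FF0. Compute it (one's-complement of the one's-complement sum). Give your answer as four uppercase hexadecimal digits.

61F6

One's-complement addition (fold any carry out of bit 15 back into bit 0):
  0x8D22 + 0xF136 = 0x17E58 → wrap carry → 0x7E59
  0x7E59 + 0x0366 = 0x081BF
  0x81BF + 0xAE03 = 0x12FC2 → wrap carry → 0x2FC3
  0x2FC3 + 0x7DDD = 0x0ADA0
  0xADA0 + 0xA078 = 0x14E18 → wrap carry → 0x4E19
  0x4E19 + 0x4FF0 = 0x09E09
One's-complement sum = 0x9E09.
Checksum = ~0x9E09 & 0xFFFF = 0x61F6.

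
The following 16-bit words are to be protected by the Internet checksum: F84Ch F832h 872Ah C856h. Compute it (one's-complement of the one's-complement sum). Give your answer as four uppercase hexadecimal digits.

BFFE

One's-complement addition (fold any carry out of bit 15 back into bit 0):
  0xF84C + 0xF832 = 0x1F07E → wrap carry → 0xF07F
  0xF07F + 0x872A = 0x177A9 → wrap carry → 0x77AA
  0x77AA + 0xC856 = 0x14000 → wrap carry → 0x4001
One's-complement sum = 0x4001.
Checksum = ~0x4001 & 0xFFFF = 0xBFFE.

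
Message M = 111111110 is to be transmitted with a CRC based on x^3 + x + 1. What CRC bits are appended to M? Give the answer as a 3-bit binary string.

Append 3 zeros: 111111110000. Divide by 1011 (XOR where the leading bit is 1):
  pos 0: 1111 XOR 1011 = 0100
  pos 1: 1001 XOR 1011 = 0010
  pos 3: 1011 XOR 1011 = 0000
  pos 7: 1000 XOR 1011 = 0011
Remainder (last 3 bits) = 110. This is the CRC / FCS.

110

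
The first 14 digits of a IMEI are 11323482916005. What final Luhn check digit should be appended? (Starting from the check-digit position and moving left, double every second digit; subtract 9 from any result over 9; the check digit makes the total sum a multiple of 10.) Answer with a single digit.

9

Partial digits right→left: 5 0 0 6 1 9 2 8 4 3 2 3 1 1
Double every second digit counting from the check-digit position (so the 1st, 3rd, 5th, ... of the partial from the right).
  doubled (with −9 where >9): 1 0 2 4 8 4 2 → sum 21
  kept as-is: 0 6 9 8 3 3 1 → sum 30
Total = 21 + 30 = 51.
Check digit = (10 − (51 mod 10)) mod 10 = 9.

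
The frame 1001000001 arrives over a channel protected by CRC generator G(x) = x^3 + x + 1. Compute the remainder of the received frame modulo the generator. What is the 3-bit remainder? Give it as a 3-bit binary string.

Modulo-2 division of 1001000001 by 1011:
  pos 0: 1001 XOR 1011 = 0010
  pos 2: 1000 XOR 1011 = 0011
  pos 4: 1100 XOR 1011 = 0111
  pos 5: 1110 XOR 1011 = 0101
  pos 6: 1011 XOR 1011 = 0000
Remainder = 000 (zero — the frame passes the CRC check).

000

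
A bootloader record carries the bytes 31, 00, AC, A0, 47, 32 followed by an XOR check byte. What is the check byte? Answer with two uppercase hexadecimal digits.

XOR the bytes together:
  start with 0x31
  0x31 ⊕ 0x00 = 0x31
  0x31 ⊕ 0xAC = 0x9D
  0x9D ⊕ 0xA0 = 0x3D
  0x3D ⊕ 0x47 = 0x7A
  0x7A ⊕ 0x32 = 0x48

48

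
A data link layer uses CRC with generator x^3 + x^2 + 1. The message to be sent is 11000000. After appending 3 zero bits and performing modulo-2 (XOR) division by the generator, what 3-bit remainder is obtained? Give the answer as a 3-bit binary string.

Append 3 zeros: 11000000000. Divide by 1101 (XOR where the leading bit is 1):
  pos 0: 1100 XOR 1101 = 0001
  pos 3: 1000 XOR 1101 = 0101
  pos 4: 1010 XOR 1101 = 0111
  pos 5: 1110 XOR 1101 = 0011
  pos 7: 1100 XOR 1101 = 0001
Remainder (last 3 bits) = 001. This is the CRC / FCS.

001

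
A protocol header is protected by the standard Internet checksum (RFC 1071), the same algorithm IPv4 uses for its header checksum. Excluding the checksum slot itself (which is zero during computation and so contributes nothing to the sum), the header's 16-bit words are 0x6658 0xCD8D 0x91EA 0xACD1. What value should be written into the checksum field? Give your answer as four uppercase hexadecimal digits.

8D5D

One's-complement addition (fold any carry out of bit 15 back into bit 0):
  0x6658 + 0xCD8D = 0x133E5 → wrap carry → 0x33E6
  0x33E6 + 0x91EA = 0x0C5D0
  0xC5D0 + 0xACD1 = 0x172A1 → wrap carry → 0x72A2
One's-complement sum = 0x72A2.
Checksum = ~0x72A2 & 0xFFFF = 0x8D5D.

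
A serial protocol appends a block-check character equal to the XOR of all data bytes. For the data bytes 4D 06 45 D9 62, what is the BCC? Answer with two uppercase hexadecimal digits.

XOR the bytes together:
  start with 0x4D
  0x4D ⊕ 0x06 = 0x4B
  0x4B ⊕ 0x45 = 0x0E
  0x0E ⊕ 0xD9 = 0xD7
  0xD7 ⊕ 0x62 = 0xB5

B5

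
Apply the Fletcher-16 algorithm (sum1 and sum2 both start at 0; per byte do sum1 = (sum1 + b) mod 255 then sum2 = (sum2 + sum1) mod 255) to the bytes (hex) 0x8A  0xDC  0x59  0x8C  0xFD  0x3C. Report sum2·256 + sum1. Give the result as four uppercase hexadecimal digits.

D287

Running sums (mod 255):
  after byte 0 (0x8A): sum1=138, sum2=138
  after byte 1 (0xDC): sum1=103, sum2=241
  after byte 2 (0x59): sum1=192, sum2=178
  after byte 3 (0x8C): sum1=77, sum2=0
  after byte 4 (0xFD): sum1=75, sum2=75
  after byte 5 (0x3C): sum1=135, sum2=210
Checksum = sum2·256 + sum1 = 210·256 + 135 = 53895 = 0xD287.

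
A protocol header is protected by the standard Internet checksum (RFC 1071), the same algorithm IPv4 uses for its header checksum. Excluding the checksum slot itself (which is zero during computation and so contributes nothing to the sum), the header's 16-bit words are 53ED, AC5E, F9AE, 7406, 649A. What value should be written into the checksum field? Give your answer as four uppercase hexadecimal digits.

2D64

One's-complement addition (fold any carry out of bit 15 back into bit 0):
  0x53ED + 0xAC5E = 0x1004B → wrap carry → 0x004C
  0x004C + 0xF9AE = 0x0F9FA
  0xF9FA + 0x7406 = 0x16E00 → wrap carry → 0x6E01
  0x6E01 + 0x649A = 0x0D29B
One's-complement sum = 0xD29B.
Checksum = ~0xD29B & 0xFFFF = 0x2D64.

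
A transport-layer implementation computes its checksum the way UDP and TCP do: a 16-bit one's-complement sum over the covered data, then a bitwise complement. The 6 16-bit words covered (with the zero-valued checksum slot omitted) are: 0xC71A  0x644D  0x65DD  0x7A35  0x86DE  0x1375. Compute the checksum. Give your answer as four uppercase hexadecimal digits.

5A31

One's-complement addition (fold any carry out of bit 15 back into bit 0):
  0xC71A + 0x644D = 0x12B67 → wrap carry → 0x2B68
  0x2B68 + 0x65DD = 0x09145
  0x9145 + 0x7A35 = 0x10B7A → wrap carry → 0x0B7B
  0x0B7B + 0x86DE = 0x09259
  0x9259 + 0x1375 = 0x0A5CE
One's-complement sum = 0xA5CE.
Checksum = ~0xA5CE & 0xFFFF = 0x5A31.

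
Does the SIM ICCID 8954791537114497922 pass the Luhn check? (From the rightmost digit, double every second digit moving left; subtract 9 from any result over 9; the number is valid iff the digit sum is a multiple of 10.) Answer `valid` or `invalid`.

valid

From the right, keep odd positions and double even positions (subtract 9 from any doubled value over 9):
  doubled (positions 2,4,...): 4 5 8 2 5 1 9 8 9 → sum 51
  kept (positions 1,3,...): 2 9 9 4 1 3 1 7 5 8 → sum 49
Total = 100.
100 mod 10 = 0, so the number is valid.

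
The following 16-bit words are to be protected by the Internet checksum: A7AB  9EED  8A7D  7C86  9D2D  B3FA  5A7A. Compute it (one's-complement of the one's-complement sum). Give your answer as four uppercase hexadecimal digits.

06C0

One's-complement addition (fold any carry out of bit 15 back into bit 0):
  0xA7AB + 0x9EED = 0x14698 → wrap carry → 0x4699
  0x4699 + 0x8A7D = 0x0D116
  0xD116 + 0x7C86 = 0x14D9C → wrap carry → 0x4D9D
  0x4D9D + 0x9D2D = 0x0EACA
  0xEACA + 0xB3FA = 0x19EC4 → wrap carry → 0x9EC5
  0x9EC5 + 0x5A7A = 0x0F93F
One's-complement sum = 0xF93F.
Checksum = ~0xF93F & 0xFFFF = 0x06C0.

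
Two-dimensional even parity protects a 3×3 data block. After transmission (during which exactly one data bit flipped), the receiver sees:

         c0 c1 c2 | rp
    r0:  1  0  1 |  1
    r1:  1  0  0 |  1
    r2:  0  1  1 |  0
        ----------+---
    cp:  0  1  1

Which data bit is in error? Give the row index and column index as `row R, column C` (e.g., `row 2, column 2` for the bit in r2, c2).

Recompute each row's even parity and compare to rp:
  r0: data parity 0, sent rp 1 → mismatch
  r1: data parity 1, sent rp 1 → ok
  r2: data parity 0, sent rp 0 → ok
Recompute each column's even parity and compare to cp:
  c0: data parity 0, sent cp 0 → ok
  c1: data parity 1, sent cp 1 → ok
  c2: data parity 0, sent cp 1 → mismatch
Exactly one row (r0) and one column (c2) fail → the flipped bit is at their intersection.

row 0, column 2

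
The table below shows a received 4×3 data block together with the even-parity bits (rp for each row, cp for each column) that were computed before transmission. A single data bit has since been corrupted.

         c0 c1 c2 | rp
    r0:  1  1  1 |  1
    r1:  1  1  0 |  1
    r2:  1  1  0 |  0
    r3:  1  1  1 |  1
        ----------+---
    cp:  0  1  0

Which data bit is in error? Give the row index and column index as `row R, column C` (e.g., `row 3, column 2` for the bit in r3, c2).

Recompute each row's even parity and compare to rp:
  r0: data parity 1, sent rp 1 → ok
  r1: data parity 0, sent rp 1 → mismatch
  r2: data parity 0, sent rp 0 → ok
  r3: data parity 1, sent rp 1 → ok
Recompute each column's even parity and compare to cp:
  c0: data parity 0, sent cp 0 → ok
  c1: data parity 0, sent cp 1 → mismatch
  c2: data parity 0, sent cp 0 → ok
Exactly one row (r1) and one column (c1) fail → the flipped bit is at their intersection.

row 1, column 1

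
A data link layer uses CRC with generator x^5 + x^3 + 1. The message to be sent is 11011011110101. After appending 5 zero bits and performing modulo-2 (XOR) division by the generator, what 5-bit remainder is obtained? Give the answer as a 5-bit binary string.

11111

Append 5 zeros: 1101101111010100000. Divide by 101001 (XOR where the leading bit is 1):
  pos 0: 110110 XOR 101001 = 011111
  pos 1: 111111 XOR 101001 = 010110
  pos 2: 101101 XOR 101001 = 000100
  pos 5: 100110 XOR 101001 = 001111
  pos 7: 111110 XOR 101001 = 010111
  pos 8: 101111 XOR 101001 = 000110
  pos 11: 110000 XOR 101001 = 011001
  pos 12: 110010 XOR 101001 = 011011
  pos 13: 110110 XOR 101001 = 011111
Remainder (last 5 bits) = 11111. This is the CRC / FCS.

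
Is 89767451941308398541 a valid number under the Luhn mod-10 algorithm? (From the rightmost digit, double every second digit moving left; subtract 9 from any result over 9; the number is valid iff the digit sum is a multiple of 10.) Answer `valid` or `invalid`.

valid

From the right, keep odd positions and double even positions (subtract 9 from any doubled value over 9):
  doubled (positions 2,4,...): 8 7 6 0 2 9 1 5 5 7 → sum 50
  kept (positions 1,3,...): 1 5 9 8 3 4 1 4 6 9 → sum 50
Total = 100.
100 mod 10 = 0, so the number is valid.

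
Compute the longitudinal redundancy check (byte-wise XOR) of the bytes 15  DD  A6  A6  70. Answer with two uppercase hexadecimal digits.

XOR the bytes together:
  start with 0x15
  0x15 ⊕ 0xDD = 0xC8
  0xC8 ⊕ 0xA6 = 0x6E
  0x6E ⊕ 0xA6 = 0xC8
  0xC8 ⊕ 0x70 = 0xB8

B8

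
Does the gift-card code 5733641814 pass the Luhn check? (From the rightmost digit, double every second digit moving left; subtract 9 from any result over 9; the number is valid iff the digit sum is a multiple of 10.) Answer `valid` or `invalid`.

From the right, keep odd positions and double even positions (subtract 9 from any doubled value over 9):
  doubled (positions 2,4,...): 2 2 3 6 1 → sum 14
  kept (positions 1,3,...): 4 8 4 3 7 → sum 26
Total = 40.
40 mod 10 = 0, so the number is valid.

valid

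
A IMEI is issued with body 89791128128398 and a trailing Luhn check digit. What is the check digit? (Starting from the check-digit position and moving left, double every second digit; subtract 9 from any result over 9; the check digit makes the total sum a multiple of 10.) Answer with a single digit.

Partial digits right→left: 8 9 3 8 2 1 8 2 1 1 9 7 9 8
Double every second digit counting from the check-digit position (so the 1st, 3rd, 5th, ... of the partial from the right).
  doubled (with −9 where >9): 7 6 4 7 2 9 9 → sum 44
  kept as-is: 9 8 1 2 1 7 8 → sum 36
Total = 44 + 36 = 80.
Check digit = (10 − (80 mod 10)) mod 10 = 0.

0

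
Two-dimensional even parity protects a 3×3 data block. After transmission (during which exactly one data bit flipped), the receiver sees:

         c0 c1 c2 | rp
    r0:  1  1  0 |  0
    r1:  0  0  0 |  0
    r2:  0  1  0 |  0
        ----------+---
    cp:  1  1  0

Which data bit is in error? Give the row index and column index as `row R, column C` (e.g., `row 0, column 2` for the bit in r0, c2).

Recompute each row's even parity and compare to rp:
  r0: data parity 0, sent rp 0 → ok
  r1: data parity 0, sent rp 0 → ok
  r2: data parity 1, sent rp 0 → mismatch
Recompute each column's even parity and compare to cp:
  c0: data parity 1, sent cp 1 → ok
  c1: data parity 0, sent cp 1 → mismatch
  c2: data parity 0, sent cp 0 → ok
Exactly one row (r2) and one column (c1) fail → the flipped bit is at their intersection.

row 2, column 1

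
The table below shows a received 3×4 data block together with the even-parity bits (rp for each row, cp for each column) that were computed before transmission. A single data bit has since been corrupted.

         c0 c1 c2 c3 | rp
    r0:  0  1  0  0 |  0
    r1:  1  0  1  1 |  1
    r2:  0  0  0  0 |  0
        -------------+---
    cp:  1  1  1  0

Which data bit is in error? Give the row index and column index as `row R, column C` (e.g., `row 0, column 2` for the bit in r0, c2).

Recompute each row's even parity and compare to rp:
  r0: data parity 1, sent rp 0 → mismatch
  r1: data parity 1, sent rp 1 → ok
  r2: data parity 0, sent rp 0 → ok
Recompute each column's even parity and compare to cp:
  c0: data parity 1, sent cp 1 → ok
  c1: data parity 1, sent cp 1 → ok
  c2: data parity 1, sent cp 1 → ok
  c3: data parity 1, sent cp 0 → mismatch
Exactly one row (r0) and one column (c3) fail → the flipped bit is at their intersection.

row 0, column 3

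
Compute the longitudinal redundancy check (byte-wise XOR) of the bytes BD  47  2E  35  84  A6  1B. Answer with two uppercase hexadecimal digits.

XOR the bytes together:
  start with 0xBD
  0xBD ⊕ 0x47 = 0xFA
  0xFA ⊕ 0x2E = 0xD4
  0xD4 ⊕ 0x35 = 0xE1
  0xE1 ⊕ 0x84 = 0x65
  0x65 ⊕ 0xA6 = 0xC3
  0xC3 ⊕ 0x1B = 0xD8

D8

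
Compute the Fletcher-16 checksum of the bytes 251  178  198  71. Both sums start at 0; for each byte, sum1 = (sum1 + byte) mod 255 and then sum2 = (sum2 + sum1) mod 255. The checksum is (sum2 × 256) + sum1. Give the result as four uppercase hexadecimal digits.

DCBC

Running sums (mod 255):
  after byte 0 (251): sum1=251, sum2=251
  after byte 1 (178): sum1=174, sum2=170
  after byte 2 (198): sum1=117, sum2=32
  after byte 3 (71): sum1=188, sum2=220
Checksum = sum2·256 + sum1 = 220·256 + 188 = 56508 = 0xDCBC.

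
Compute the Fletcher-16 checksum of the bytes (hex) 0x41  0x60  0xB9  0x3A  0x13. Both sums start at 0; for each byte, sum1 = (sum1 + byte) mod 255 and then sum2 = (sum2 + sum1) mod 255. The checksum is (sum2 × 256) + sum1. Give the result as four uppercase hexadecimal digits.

Running sums (mod 255):
  after byte 0 (0x41): sum1=65, sum2=65
  after byte 1 (0x60): sum1=161, sum2=226
  after byte 2 (0xB9): sum1=91, sum2=62
  after byte 3 (0x3A): sum1=149, sum2=211
  after byte 4 (0x13): sum1=168, sum2=124
Checksum = sum2·256 + sum1 = 124·256 + 168 = 31912 = 0x7CA8.

7CA8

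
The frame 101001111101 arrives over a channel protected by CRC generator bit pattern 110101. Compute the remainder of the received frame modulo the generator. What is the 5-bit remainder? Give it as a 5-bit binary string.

00000

Modulo-2 division of 101001111101 by 110101:
  pos 0: 101001 XOR 110101 = 011100
  pos 1: 111001 XOR 110101 = 001100
  pos 3: 110011 XOR 110101 = 000110
  pos 6: 110101 XOR 110101 = 000000
Remainder = 00000 (zero — the frame passes the CRC check).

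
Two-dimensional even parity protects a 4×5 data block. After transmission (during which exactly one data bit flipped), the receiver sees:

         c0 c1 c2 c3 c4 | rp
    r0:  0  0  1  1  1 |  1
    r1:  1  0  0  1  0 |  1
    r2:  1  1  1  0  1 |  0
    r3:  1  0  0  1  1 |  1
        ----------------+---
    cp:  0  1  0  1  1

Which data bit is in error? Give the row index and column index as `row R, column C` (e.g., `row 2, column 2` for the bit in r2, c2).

row 1, column 0

Recompute each row's even parity and compare to rp:
  r0: data parity 1, sent rp 1 → ok
  r1: data parity 0, sent rp 1 → mismatch
  r2: data parity 0, sent rp 0 → ok
  r3: data parity 1, sent rp 1 → ok
Recompute each column's even parity and compare to cp:
  c0: data parity 1, sent cp 0 → mismatch
  c1: data parity 1, sent cp 1 → ok
  c2: data parity 0, sent cp 0 → ok
  c3: data parity 1, sent cp 1 → ok
  c4: data parity 1, sent cp 1 → ok
Exactly one row (r1) and one column (c0) fail → the flipped bit is at their intersection.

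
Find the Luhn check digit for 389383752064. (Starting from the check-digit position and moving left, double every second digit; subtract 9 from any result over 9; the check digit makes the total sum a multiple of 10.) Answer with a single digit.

7

Partial digits right→left: 4 6 0 2 5 7 3 8 3 9 8 3
Double every second digit counting from the check-digit position (so the 1st, 3rd, 5th, ... of the partial from the right).
  doubled (with −9 where >9): 8 0 1 6 6 7 → sum 28
  kept as-is: 6 2 7 8 9 3 → sum 35
Total = 28 + 35 = 63.
Check digit = (10 − (63 mod 10)) mod 10 = 7.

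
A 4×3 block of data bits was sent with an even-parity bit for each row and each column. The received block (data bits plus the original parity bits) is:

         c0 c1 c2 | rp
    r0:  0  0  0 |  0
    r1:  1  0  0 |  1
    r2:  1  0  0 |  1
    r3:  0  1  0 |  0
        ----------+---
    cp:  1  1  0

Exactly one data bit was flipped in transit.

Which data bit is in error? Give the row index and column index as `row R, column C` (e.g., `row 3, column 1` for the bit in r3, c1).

row 3, column 0

Recompute each row's even parity and compare to rp:
  r0: data parity 0, sent rp 0 → ok
  r1: data parity 1, sent rp 1 → ok
  r2: data parity 1, sent rp 1 → ok
  r3: data parity 1, sent rp 0 → mismatch
Recompute each column's even parity and compare to cp:
  c0: data parity 0, sent cp 1 → mismatch
  c1: data parity 1, sent cp 1 → ok
  c2: data parity 0, sent cp 0 → ok
Exactly one row (r3) and one column (c0) fail → the flipped bit is at their intersection.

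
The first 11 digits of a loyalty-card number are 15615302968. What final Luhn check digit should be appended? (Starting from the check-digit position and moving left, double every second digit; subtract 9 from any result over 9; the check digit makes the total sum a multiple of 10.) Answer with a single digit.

Partial digits right→left: 8 6 9 2 0 3 5 1 6 5 1
Double every second digit counting from the check-digit position (so the 1st, 3rd, 5th, ... of the partial from the right).
  doubled (with −9 where >9): 7 9 0 1 3 2 → sum 22
  kept as-is: 6 2 3 1 5 → sum 17
Total = 22 + 17 = 39.
Check digit = (10 − (39 mod 10)) mod 10 = 1.

1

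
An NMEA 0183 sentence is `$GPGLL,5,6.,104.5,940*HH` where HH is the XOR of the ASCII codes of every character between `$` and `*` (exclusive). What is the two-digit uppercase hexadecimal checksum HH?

6E

XOR the ASCII codes of the payload characters:
  'G' = 0x47 → acc = 0x47
  'P' = 0x50 → acc = 0x17
  'G' = 0x47 → acc = 0x50
  'L' = 0x4C → acc = 0x1C
  'L' = 0x4C → acc = 0x50
  ',' = 0x2C → acc = 0x7C
  '5' = 0x35 → acc = 0x49
  ',' = 0x2C → acc = 0x65
  '6' = 0x36 → acc = 0x53
  '.' = 0x2E → acc = 0x7D
  ',' = 0x2C → acc = 0x51
  '1' = 0x31 → acc = 0x60
  '0' = 0x30 → acc = 0x50
  '4' = 0x34 → acc = 0x64
  '.' = 0x2E → acc = 0x4A
  '5' = 0x35 → acc = 0x7F
  ',' = 0x2C → acc = 0x53
  '9' = 0x39 → acc = 0x6A
  '4' = 0x34 → acc = 0x5E
  '0' = 0x30 → acc = 0x6E
Checksum = 0x6E.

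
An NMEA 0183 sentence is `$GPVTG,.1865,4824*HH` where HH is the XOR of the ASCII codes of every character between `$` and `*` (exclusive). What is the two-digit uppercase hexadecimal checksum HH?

7C

XOR the ASCII codes of the payload characters:
  'G' = 0x47 → acc = 0x47
  'P' = 0x50 → acc = 0x17
  'V' = 0x56 → acc = 0x41
  'T' = 0x54 → acc = 0x15
  'G' = 0x47 → acc = 0x52
  ',' = 0x2C → acc = 0x7E
  '.' = 0x2E → acc = 0x50
  '1' = 0x31 → acc = 0x61
  '8' = 0x38 → acc = 0x59
  '6' = 0x36 → acc = 0x6F
  '5' = 0x35 → acc = 0x5A
  ',' = 0x2C → acc = 0x76
  '4' = 0x34 → acc = 0x42
  '8' = 0x38 → acc = 0x7A
  '2' = 0x32 → acc = 0x48
  '4' = 0x34 → acc = 0x7C
Checksum = 0x7C.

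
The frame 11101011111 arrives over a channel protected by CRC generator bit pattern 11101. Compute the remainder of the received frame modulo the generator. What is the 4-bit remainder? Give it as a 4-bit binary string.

0010

Modulo-2 division of 11101011111 by 11101:
  pos 0: 11101 XOR 11101 = 00000
  pos 6: 11111 XOR 11101 = 00010
Remainder = 0010 (nonzero — an error is detected).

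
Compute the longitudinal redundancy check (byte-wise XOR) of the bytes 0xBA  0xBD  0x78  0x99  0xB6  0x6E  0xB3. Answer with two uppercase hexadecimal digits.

XOR the bytes together:
  start with 0xBA
  0xBA ⊕ 0xBD = 0x07
  0x07 ⊕ 0x78 = 0x7F
  0x7F ⊕ 0x99 = 0xE6
  0xE6 ⊕ 0xB6 = 0x50
  0x50 ⊕ 0x6E = 0x3E
  0x3E ⊕ 0xB3 = 0x8D

8D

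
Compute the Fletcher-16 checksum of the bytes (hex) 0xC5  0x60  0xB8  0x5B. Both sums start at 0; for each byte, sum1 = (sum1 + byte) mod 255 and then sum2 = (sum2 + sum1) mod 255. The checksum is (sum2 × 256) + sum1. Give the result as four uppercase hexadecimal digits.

053A

Running sums (mod 255):
  after byte 0 (0xC5): sum1=197, sum2=197
  after byte 1 (0x60): sum1=38, sum2=235
  after byte 2 (0xB8): sum1=222, sum2=202
  after byte 3 (0x5B): sum1=58, sum2=5
Checksum = sum2·256 + sum1 = 5·256 + 58 = 1338 = 0x053A.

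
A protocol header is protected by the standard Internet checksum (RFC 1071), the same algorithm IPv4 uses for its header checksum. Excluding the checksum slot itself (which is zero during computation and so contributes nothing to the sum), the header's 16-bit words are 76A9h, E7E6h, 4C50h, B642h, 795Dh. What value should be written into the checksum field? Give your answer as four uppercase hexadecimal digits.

257F

One's-complement addition (fold any carry out of bit 15 back into bit 0):
  0x76A9 + 0xE7E6 = 0x15E8F → wrap carry → 0x5E90
  0x5E90 + 0x4C50 = 0x0AAE0
  0xAAE0 + 0xB642 = 0x16122 → wrap carry → 0x6123
  0x6123 + 0x795D = 0x0DA80
One's-complement sum = 0xDA80.
Checksum = ~0xDA80 & 0xFFFF = 0x257F.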